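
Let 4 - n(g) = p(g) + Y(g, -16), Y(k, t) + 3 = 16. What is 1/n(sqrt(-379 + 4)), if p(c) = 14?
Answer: -1/23 ≈ -0.043478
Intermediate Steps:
Y(k, t) = 13 (Y(k, t) = -3 + 16 = 13)
n(g) = -23 (n(g) = 4 - (14 + 13) = 4 - 1*27 = 4 - 27 = -23)
1/n(sqrt(-379 + 4)) = 1/(-23) = -1/23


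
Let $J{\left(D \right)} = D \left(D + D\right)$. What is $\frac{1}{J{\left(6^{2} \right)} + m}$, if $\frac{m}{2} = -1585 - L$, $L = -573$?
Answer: $\frac{1}{568} \approx 0.0017606$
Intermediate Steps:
$J{\left(D \right)} = 2 D^{2}$ ($J{\left(D \right)} = D 2 D = 2 D^{2}$)
$m = -2024$ ($m = 2 \left(-1585 - -573\right) = 2 \left(-1585 + 573\right) = 2 \left(-1012\right) = -2024$)
$\frac{1}{J{\left(6^{2} \right)} + m} = \frac{1}{2 \left(6^{2}\right)^{2} - 2024} = \frac{1}{2 \cdot 36^{2} - 2024} = \frac{1}{2 \cdot 1296 - 2024} = \frac{1}{2592 - 2024} = \frac{1}{568}$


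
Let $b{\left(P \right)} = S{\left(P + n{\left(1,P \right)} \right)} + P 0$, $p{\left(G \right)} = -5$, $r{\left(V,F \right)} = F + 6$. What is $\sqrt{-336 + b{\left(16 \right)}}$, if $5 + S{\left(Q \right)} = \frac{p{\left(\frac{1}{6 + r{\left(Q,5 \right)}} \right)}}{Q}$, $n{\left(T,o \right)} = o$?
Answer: $\frac{3 i \sqrt{2426}}{8} \approx 18.47 i$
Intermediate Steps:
$r{\left(V,F \right)} = 6 + F$
$S{\left(Q \right)} = -5 - \frac{5}{Q}$
$b{\left(P \right)} = -5 - \frac{5}{2 P}$ ($b{\left(P \right)} = \left(-5 - \frac{5}{P + P}\right) + P 0 = \left(-5 - \frac{5}{2 P}\right) + 0 = -5 - \frac{5}{2 P}$)
$\sqrt{-336 + b{\left(16 \right)}} = \sqrt{-336 - \left(5 + \frac{5}{2 \cdot 16}\right)} = \sqrt{-336 - \frac{165}{32}} = \sqrt{- \frac{10917}{32}} = \frac{3 i \sqrt{2426}}{8}$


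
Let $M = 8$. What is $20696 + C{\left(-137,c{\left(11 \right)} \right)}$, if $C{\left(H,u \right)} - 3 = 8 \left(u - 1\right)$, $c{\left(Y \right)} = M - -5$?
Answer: $20795$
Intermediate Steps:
$c{\left(Y \right)} = 13$ ($c{\left(Y \right)} = 8 - -5 = 8 + 5 = 13$)
$C{\left(H,u \right)} = -5 + 8 u$ ($C{\left(H,u \right)} = 3 + 8 \left(u - 1\right) = 3 + 8 \left(-1 + u\right) = 3 + \left(-8 + 8 u\right) = -5 + 8 u$)
$20696 + C{\left(-137,c{\left(11 \right)} \right)} = 20696 + \left(-5 + 8 \cdot 13\right) = 20696 + \left(-5 + 104\right) = 20696 + 99 = 20795$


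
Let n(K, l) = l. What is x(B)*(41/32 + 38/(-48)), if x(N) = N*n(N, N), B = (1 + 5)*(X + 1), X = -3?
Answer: 141/2 ≈ 70.500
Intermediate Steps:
B = -12 (B = (1 + 5)*(-3 + 1) = 6*(-2) = -12)
x(N) = N**2 (x(N) = N*N = N**2)
x(B)*(41/32 + 38/(-48)) = (-12)**2*(41/32 + 38/(-48)) = 144*(41*(1/32) + 38*(-1/48)) = 144*(41/32 - 19/24) = 144*(47/96) = 141/2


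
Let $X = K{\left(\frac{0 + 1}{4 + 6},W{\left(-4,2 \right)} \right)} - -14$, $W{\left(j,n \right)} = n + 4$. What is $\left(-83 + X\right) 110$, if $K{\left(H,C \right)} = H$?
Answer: $-7579$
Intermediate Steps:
$W{\left(j,n \right)} = 4 + n$
$X = \frac{141}{10}$ ($X = \frac{0 + 1}{4 + 6} - -14 = 1 \cdot \frac{1}{10} + 14 = \frac{1}{10} + 14 = \frac{141}{10} \approx 14.1$)
$\left(-83 + X\right) 110 = \left(-83 + \frac{141}{10}\right) 110 = \left(- \frac{689}{10}\right) 110 = -7579$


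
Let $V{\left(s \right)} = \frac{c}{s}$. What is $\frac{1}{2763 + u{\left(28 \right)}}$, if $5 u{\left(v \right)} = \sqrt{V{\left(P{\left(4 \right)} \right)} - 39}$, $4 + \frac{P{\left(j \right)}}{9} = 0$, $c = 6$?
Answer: $\frac{82890}{229025117} - \frac{i \sqrt{1410}}{229025117} \approx 0.00036193 - 1.6396 \cdot 10^{-7} i$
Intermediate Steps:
$P{\left(j \right)} = -36$ ($P{\left(j \right)} = -36 + 9 \cdot 0 = -36 + 0 = -36$)
$V{\left(s \right)} = \frac{6}{s}$
$u{\left(v \right)} = \frac{i \sqrt{1410}}{30}$ ($u{\left(v \right)} = \frac{\sqrt{\frac{6}{-36} - 39}}{5} = \frac{\sqrt{6 \left(- \frac{1}{36}\right) - 39}}{5} = \frac{\sqrt{- \frac{1}{6} - 39}}{5} = \frac{\sqrt{- \frac{235}{6}}}{5} = \frac{\frac{1}{6} i \sqrt{1410}}{5} = \frac{i \sqrt{1410}}{30}$)
$\frac{1}{2763 + u{\left(28 \right)}} = \frac{1}{2763 + \frac{i \sqrt{1410}}{30}}$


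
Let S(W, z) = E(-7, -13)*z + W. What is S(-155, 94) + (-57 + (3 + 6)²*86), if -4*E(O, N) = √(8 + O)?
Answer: 13461/2 ≈ 6730.5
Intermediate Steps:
E(O, N) = -√(8 + O)/4
S(W, z) = W - z/4 (S(W, z) = (-√(8 - 7)/4)*z + W = (-√1/4)*z + W = (-¼*1)*z + W = -z/4 + W = W - z/4)
S(-155, 94) + (-57 + (3 + 6)²*86) = (-155 - ¼*94) + (-57 + (3 + 6)²*86) = (-155 - 47/2) + (-57 + 9²*86) = -357/2 + (-57 + 81*86) = -357/2 + (-57 + 6966) = -357/2 + 6909 = 13461/2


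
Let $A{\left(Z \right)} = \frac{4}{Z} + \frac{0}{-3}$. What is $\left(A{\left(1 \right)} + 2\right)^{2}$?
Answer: $36$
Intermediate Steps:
$A{\left(Z \right)} = \frac{4}{Z}$ ($A{\left(Z \right)} = \frac{4}{Z} + 0 \left(- \frac{1}{3}\right) = \frac{4}{Z} + 0 = \frac{4}{Z}$)
$\left(A{\left(1 \right)} + 2\right)^{2} = \left(\frac{4}{1} + 2\right)^{2} = \left(4 \cdot 1 + 2\right)^{2} = \left(4 + 2\right)^{2} = 6^{2} = 36$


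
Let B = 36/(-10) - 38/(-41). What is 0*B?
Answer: 0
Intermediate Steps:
B = -548/205 (B = 36*(-1/10) - 38*(-1/41) = -18/5 + 38/41 = -548/205 ≈ -2.6732)
0*B = 0*(-548/205) = 0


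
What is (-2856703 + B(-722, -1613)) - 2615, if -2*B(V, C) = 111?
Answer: -5718747/2 ≈ -2.8594e+6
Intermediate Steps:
B(V, C) = -111/2 (B(V, C) = -½*111 = -111/2)
(-2856703 + B(-722, -1613)) - 2615 = (-2856703 - 111/2) - 2615 = -5713517/2 - 2615 = -5718747/2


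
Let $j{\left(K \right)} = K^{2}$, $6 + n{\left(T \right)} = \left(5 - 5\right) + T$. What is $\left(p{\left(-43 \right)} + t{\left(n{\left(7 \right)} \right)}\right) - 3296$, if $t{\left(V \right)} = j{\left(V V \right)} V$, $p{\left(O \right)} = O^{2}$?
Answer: $-1446$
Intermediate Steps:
$n{\left(T \right)} = -6 + T$ ($n{\left(T \right)} = -6 + \left(\left(5 - 5\right) + T\right) = -6 + \left(0 + T\right) = -6 + T$)
$t{\left(V \right)} = V^{5}$ ($t{\left(V \right)} = \left(V V\right)^{2} V = \left(V^{2}\right)^{2} V = V^{4} V = V^{5}$)
$\left(p{\left(-43 \right)} + t{\left(n{\left(7 \right)} \right)}\right) - 3296 = \left(\left(-43\right)^{2} + \left(-6 + 7\right)^{5}\right) - 3296 = \left(1849 + 1^{5}\right) - 3296 = \left(1849 + 1\right) - 3296 = 1850 - 3296 = -1446$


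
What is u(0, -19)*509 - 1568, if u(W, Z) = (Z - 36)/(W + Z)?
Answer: -1797/19 ≈ -94.579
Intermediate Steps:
u(W, Z) = (-36 + Z)/(W + Z)
u(0, -19)*509 - 1568 = ((-36 - 19)/(0 - 19))*509 - 1568 = (-55/(-19))*509 - 1568 = -1/19*(-55)*509 - 1568 = (55/19)*509 - 1568 = 27995/19 - 1568 = -1797/19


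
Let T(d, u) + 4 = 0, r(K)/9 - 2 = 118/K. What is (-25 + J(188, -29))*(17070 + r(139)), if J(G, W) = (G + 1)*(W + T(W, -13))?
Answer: -14880353028/139 ≈ -1.0705e+8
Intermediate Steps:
r(K) = 18 + 1062/K (r(K) = 18 + 9*(118/K) = 18 + 1062/K)
T(d, u) = -4 (T(d, u) = -4 + 0 = -4)
J(G, W) = (1 + G)*(-4 + W) (J(G, W) = (G + 1)*(W - 4) = (1 + G)*(-4 + W))
(-25 + J(188, -29))*(17070 + r(139)) = (-25 + (-4 - 29 - 4*188 + 188*(-29)))*(17070 + (18 + 1062/139)) = (-25 + (-4 - 29 - 752 - 5452))*(17070 + (18 + 1062*(1/139))) = (-25 - 6237)*(17070 + (18 + 1062/139)) = -6262*(17070 + 3564/139) = -6262*2376294/139 = -14880353028/139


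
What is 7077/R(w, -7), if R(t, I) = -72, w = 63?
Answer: -2359/24 ≈ -98.292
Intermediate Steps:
7077/R(w, -7) = 7077/(-72) = 7077*(-1/72) = -2359/24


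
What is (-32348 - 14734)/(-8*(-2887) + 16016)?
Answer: -23541/19556 ≈ -1.2038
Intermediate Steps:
(-32348 - 14734)/(-8*(-2887) + 16016) = -47082/(23096 + 16016) = -47082/39112 = -47082*1/39112 = -23541/19556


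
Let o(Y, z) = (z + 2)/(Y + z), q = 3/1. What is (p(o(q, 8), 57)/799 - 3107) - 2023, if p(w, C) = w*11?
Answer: -4098860/799 ≈ -5130.0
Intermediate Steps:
q = 3 (q = 3*1 = 3)
o(Y, z) = (2 + z)/(Y + z)
p(w, C) = 11*w
(p(o(q, 8), 57)/799 - 3107) - 2023 = ((11*((2 + 8)/(3 + 8)))/799 - 3107) - 2023 = ((11*(10/11))*(1/799) - 3107) - 2023 = (10*(1/799) - 3107) - 2023 = (10/799 - 3107) - 2023 = -2482483/799 - 2023 = -4098860/799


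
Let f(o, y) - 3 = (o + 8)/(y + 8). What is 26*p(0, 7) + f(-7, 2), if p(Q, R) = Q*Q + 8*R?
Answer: 14591/10 ≈ 1459.1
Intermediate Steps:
p(Q, R) = Q**2 + 8*R
f(o, y) = 3 + (8 + o)/(8 + y) (f(o, y) = 3 + (o + 8)/(y + 8) = 3 + (8 + o)/(8 + y))
26*p(0, 7) + f(-7, 2) = 26*(0**2 + 8*7) + (32 - 7 + 3*2)/(8 + 2) = 26*(0 + 56) + (32 - 7 + 6)/10 = 26*56 + (1/10)*31 = 1456 + 31/10 = 14591/10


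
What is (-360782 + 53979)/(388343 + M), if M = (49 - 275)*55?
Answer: -306803/375913 ≈ -0.81615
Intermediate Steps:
M = -12430 (M = -226*55 = -12430)
(-360782 + 53979)/(388343 + M) = (-360782 + 53979)/(388343 - 12430) = -306803/375913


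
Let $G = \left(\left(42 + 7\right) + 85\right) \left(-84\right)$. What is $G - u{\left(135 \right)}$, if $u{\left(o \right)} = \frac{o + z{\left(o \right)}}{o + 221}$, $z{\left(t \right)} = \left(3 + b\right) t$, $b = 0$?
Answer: $- \frac{1001919}{89} \approx -11258.0$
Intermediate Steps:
$z{\left(t \right)} = 3 t$ ($z{\left(t \right)} = \left(3 + 0\right) t = 3 t$)
$u{\left(o \right)} = \frac{4 o}{221 + o}$ ($u{\left(o \right)} = \frac{o + 3 o}{o + 221} = \frac{4 o}{221 + o}$)
$G = -11256$ ($G = \left(49 + 85\right) \left(-84\right) = 134 \left(-84\right) = -11256$)
$G - u{\left(135 \right)} = -11256 - 4 \cdot 135 \frac{1}{221 + 135} = -11256 - 4 \cdot 135 \cdot \frac{1}{356} = -11256 - \frac{135}{89} = - \frac{1001919}{89}$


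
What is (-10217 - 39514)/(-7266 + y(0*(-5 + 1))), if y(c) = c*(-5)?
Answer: 16577/2422 ≈ 6.8443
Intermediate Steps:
y(c) = -5*c
(-10217 - 39514)/(-7266 + y(0*(-5 + 1))) = (-10217 - 39514)/(-7266 - 0*(-5 + 1)) = -49731/(-7266 - 0*(-4)) = -49731/(-7266 - 5*0) = -49731/(-7266 + 0) = -49731/(-7266) = -49731*(-1/7266) = 16577/2422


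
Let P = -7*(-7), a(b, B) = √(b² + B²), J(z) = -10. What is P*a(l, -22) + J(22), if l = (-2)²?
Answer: -10 + 490*√5 ≈ 1085.7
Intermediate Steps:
l = 4
a(b, B) = √(B² + b²)
P = 49
P*a(l, -22) + J(22) = 49*√((-22)² + 4²) - 10 = 49*√(484 + 16) - 10 = 49*√500 - 10 = 49*(10*√5) - 10 = 490*√5 - 10 = -10 + 490*√5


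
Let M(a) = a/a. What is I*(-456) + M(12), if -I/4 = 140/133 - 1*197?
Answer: -357407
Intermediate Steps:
I = 14892/19 (I = -4*(140/133 - 1*197) = -4*(140*(1/133) - 197) = -4*(20/19 - 197) = -4*(-3723/19) = 14892/19 ≈ 783.79)
M(a) = 1
I*(-456) + M(12) = (14892/19)*(-456) + 1 = -357408 + 1 = -357407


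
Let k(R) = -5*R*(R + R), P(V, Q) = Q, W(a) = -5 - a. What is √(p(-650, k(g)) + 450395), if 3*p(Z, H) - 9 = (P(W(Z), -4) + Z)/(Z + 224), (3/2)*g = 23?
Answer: √20434130079/213 ≈ 671.12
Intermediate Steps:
g = 46/3 (g = (⅔)*23 = 46/3 ≈ 15.333)
k(R) = -10*R² (k(R) = -5*R*2*R = -10*R²)
p(Z, H) = 3 + (-4 + Z)/(3*(224 + Z)) (p(Z, H) = 3 + ((-4 + Z)/(Z + 224))/3 = 3 + ((-4 + Z)/(224 + Z))/3 = 3 + (-4 + Z)/(3*(224 + Z)))
√(p(-650, k(g)) + 450395) = √(2*(1006 + 5*(-650))/(3*(224 - 650)) + 450395) = √((⅔)*(1006 - 3250)/(-426) + 450395) = √((⅔)*(-1/426)*(-2244) + 450395) = √(748/213 + 450395) = √(95934883/213) = √20434130079/213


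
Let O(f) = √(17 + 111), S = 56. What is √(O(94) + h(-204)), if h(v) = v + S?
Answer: 2*√(-37 + 2*√2) ≈ 11.691*I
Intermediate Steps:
h(v) = 56 + v (h(v) = v + 56 = 56 + v)
O(f) = 8*√2 (O(f) = √128 = 8*√2)
√(O(94) + h(-204)) = √(8*√2 + (56 - 204)) = √(8*√2 - 148) = √(-148 + 8*√2)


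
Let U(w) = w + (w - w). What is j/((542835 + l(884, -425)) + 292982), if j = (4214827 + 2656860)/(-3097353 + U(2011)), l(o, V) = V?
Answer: -6871687/2585823944064 ≈ -2.6574e-6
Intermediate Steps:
U(w) = w (U(w) = w + 0 = w)
j = -6871687/3095342 (j = (4214827 + 2656860)/(-3097353 + 2011) = 6871687/(-3095342) = 6871687*(-1/3095342) = -6871687/3095342 ≈ -2.2200)
j/((542835 + l(884, -425)) + 292982) = -6871687/(3095342*((542835 - 425) + 292982)) = -6871687/(3095342*(542410 + 292982)) = -6871687/3095342/835392 = -6871687/3095342*1/835392 = -6871687/2585823944064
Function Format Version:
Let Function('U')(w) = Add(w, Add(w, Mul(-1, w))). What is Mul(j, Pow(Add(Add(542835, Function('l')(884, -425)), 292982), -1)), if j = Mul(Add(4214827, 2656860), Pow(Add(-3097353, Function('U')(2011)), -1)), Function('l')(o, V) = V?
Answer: Rational(-6871687, 2585823944064) ≈ -2.6574e-6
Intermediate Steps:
Function('U')(w) = w (Function('U')(w) = Add(w, 0) = w)
j = Rational(-6871687, 3095342) (j = Mul(Add(4214827, 2656860), Pow(Add(-3097353, 2011), -1)) = Mul(6871687, Pow(-3095342, -1)) = Mul(6871687, Rational(-1, 3095342)) = Rational(-6871687, 3095342) ≈ -2.2200)
Mul(j, Pow(Add(Add(542835, Function('l')(884, -425)), 292982), -1)) = Mul(Rational(-6871687, 3095342), Pow(Add(Add(542835, -425), 292982), -1)) = Mul(Rational(-6871687, 3095342), Pow(Add(542410, 292982), -1)) = Mul(Rational(-6871687, 3095342), Pow(835392, -1)) = Mul(Rational(-6871687, 3095342), Rational(1, 835392)) = Rational(-6871687, 2585823944064)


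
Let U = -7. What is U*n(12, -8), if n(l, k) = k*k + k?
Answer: -392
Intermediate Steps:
n(l, k) = k + k² (n(l, k) = k² + k = k + k²)
U*n(12, -8) = -(-56)*(1 - 8) = -(-56)*(-7) = -7*56 = -392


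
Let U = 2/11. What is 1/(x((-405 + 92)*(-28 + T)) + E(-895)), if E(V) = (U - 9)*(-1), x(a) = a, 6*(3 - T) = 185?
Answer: 66/1153987 ≈ 5.7193e-5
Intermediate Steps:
T = -167/6 (T = 3 - ⅙*185 = 3 - 185/6 = -167/6 ≈ -27.833)
U = 2/11 (U = 2*(1/11) = 2/11 ≈ 0.18182)
E(V) = 97/11 (E(V) = (2/11 - 9)*(-1) = -97/11*(-1) = 97/11)
1/(x((-405 + 92)*(-28 + T)) + E(-895)) = 1/((-405 + 92)*(-28 - 167/6) + 97/11) = 1/(-313*(-335/6) + 97/11) = 1/(104855/6 + 97/11) = 1/(1153987/66) = 66/1153987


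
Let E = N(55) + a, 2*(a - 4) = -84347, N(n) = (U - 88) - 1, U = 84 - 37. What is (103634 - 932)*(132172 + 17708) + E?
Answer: 30785867097/2 ≈ 1.5393e+10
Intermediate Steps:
U = 47
N(n) = -42 (N(n) = (47 - 88) - 1 = -41 - 1 = -42)
a = -84339/2 (a = 4 + (1/2)*(-84347) = 4 - 84347/2 = -84339/2 ≈ -42170.)
E = -84423/2 (E = -42 - 84339/2 = -84423/2 ≈ -42212.)
(103634 - 932)*(132172 + 17708) + E = (103634 - 932)*(132172 + 17708) - 84423/2 = 102702*149880 - 84423/2 = 15392975760 - 84423/2 = 30785867097/2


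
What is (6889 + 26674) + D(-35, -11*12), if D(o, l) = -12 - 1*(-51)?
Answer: 33602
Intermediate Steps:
D(o, l) = 39 (D(o, l) = -12 + 51 = 39)
(6889 + 26674) + D(-35, -11*12) = (6889 + 26674) + 39 = 33563 + 39 = 33602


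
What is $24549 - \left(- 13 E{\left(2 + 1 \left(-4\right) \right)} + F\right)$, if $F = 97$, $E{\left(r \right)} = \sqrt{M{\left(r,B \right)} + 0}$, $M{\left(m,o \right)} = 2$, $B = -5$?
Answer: $24452 + 13 \sqrt{2} \approx 24470.0$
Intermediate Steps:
$E{\left(r \right)} = \sqrt{2}$ ($E{\left(r \right)} = \sqrt{2 + 0} = \sqrt{2}$)
$24549 - \left(- 13 E{\left(2 + 1 \left(-4\right) \right)} + F\right) = 24549 - \left(- 13 \sqrt{2} + 97\right) = 24549 - \left(97 - 13 \sqrt{2}\right) = 24452 + 13 \sqrt{2}$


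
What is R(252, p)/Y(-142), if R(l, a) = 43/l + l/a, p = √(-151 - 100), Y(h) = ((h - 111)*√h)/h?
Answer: I*√142*(-10793 + 63504*I*√251)/16002756 ≈ -0.74918 - 0.008037*I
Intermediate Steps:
Y(h) = (-111 + h)/√h (Y(h) = ((-111 + h)*√h)/h = (√h*(-111 + h))/h = (-111 + h)/√h)
p = I*√251 (p = √(-251) = I*√251 ≈ 15.843*I)
R(252, p)/Y(-142) = (43/252 + 252/((I*√251)))/(((-111 - 142)/√(-142))) = (43*(1/252) + 252*(-I*√251/251))/((-I*√142/142*(-253))) = (43/252 - 252*I*√251/251)/((253*I*√142/142)) = (43/252 - 252*I*√251/251)*(-I*√142/253) = -I*√142*(43/252 - 252*I*√251/251)/253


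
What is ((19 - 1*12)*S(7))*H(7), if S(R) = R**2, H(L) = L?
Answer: 2401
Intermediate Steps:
((19 - 1*12)*S(7))*H(7) = ((19 - 1*12)*7**2)*7 = ((19 - 12)*49)*7 = (7*49)*7 = 343*7 = 2401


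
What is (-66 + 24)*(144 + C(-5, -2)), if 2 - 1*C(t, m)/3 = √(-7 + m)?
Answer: -6300 + 378*I ≈ -6300.0 + 378.0*I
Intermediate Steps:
C(t, m) = 6 - 3*√(-7 + m)
(-66 + 24)*(144 + C(-5, -2)) = (-66 + 24)*(144 + (6 - 3*√(-7 - 2))) = -42*(144 + (6 - 9*I)) = -42*(150 - 9*I) = -6300 + 378*I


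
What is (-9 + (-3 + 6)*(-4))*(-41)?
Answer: 861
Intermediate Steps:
(-9 + (-3 + 6)*(-4))*(-41) = (-9 + 3*(-4))*(-41) = (-9 - 12)*(-41) = -21*(-41) = 861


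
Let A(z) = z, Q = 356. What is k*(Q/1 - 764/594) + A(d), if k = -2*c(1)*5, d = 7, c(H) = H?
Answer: -1051421/297 ≈ -3540.1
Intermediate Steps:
k = -10 (k = -2*1*5 = -2*5 = -10)
k*(Q/1 - 764/594) + A(d) = -10*(356/1 - 764/594) + 7 = -10*(356*1 - 764*1/594) + 7 = -10*(356 - 382/297) + 7 = -10*105350/297 + 7 = -1053500/297 + 7 = -1051421/297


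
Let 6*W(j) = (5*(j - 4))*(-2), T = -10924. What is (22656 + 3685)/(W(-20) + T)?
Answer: -26341/10884 ≈ -2.4202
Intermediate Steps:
W(j) = 20/3 - 5*j/3 (W(j) = ((5*(j - 4))*(-2))/6 = ((5*(-4 + j))*(-2))/6 = ((-20 + 5*j)*(-2))/6 = (40 - 10*j)/6 = 20/3 - 5*j/3)
(22656 + 3685)/(W(-20) + T) = (22656 + 3685)/((20/3 - 5/3*(-20)) - 10924) = 26341/((20/3 + 100/3) - 10924) = 26341/(40 - 10924) = 26341/(-10884) = 26341*(-1/10884) = -26341/10884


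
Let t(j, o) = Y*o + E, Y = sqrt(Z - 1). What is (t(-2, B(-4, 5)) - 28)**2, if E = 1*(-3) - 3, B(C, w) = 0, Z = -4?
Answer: 1156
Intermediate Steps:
Y = I*sqrt(5) (Y = sqrt(-4 - 1) = sqrt(-5) = I*sqrt(5) ≈ 2.2361*I)
E = -6 (E = -3 - 3 = -6)
t(j, o) = -6 + I*o*sqrt(5) (t(j, o) = (I*sqrt(5))*o - 6 = I*o*sqrt(5) - 6 = -6 + I*o*sqrt(5))
(t(-2, B(-4, 5)) - 28)**2 = ((-6 + I*0*sqrt(5)) - 28)**2 = ((-6 + 0) - 28)**2 = (-6 - 28)**2 = (-34)**2 = 1156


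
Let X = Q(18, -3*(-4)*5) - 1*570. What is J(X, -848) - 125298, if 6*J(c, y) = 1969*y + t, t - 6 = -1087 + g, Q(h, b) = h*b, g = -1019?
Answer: -1211800/3 ≈ -4.0393e+5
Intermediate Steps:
Q(h, b) = b*h
X = 510 (X = (-3*(-4)*5)*18 - 1*570 = (12*5)*18 - 570 = 60*18 - 570 = 1080 - 570 = 510)
t = -2100 (t = 6 + (-1087 - 1019) = 6 - 2106 = -2100)
J(c, y) = -350 + 1969*y/6 (J(c, y) = (1969*y - 2100)/6 = (-2100 + 1969*y)/6 = -350 + 1969*y/6)
J(X, -848) - 125298 = (-350 + (1969/6)*(-848)) - 125298 = (-350 - 834856/3) - 125298 = -835906/3 - 125298 = -1211800/3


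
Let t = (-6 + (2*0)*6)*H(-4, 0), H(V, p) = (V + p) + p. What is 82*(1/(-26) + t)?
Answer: 25543/13 ≈ 1964.8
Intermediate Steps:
H(V, p) = V + 2*p
t = 24 (t = (-6 + (2*0)*6)*(-4 + 2*0) = (-6 + 0*6)*(-4 + 0) = (-6 + 0)*(-4) = -6*(-4) = 24)
82*(1/(-26) + t) = 82*(1/(-26) + 24) = 82*(-1/26 + 24) = 82*(623/26) = 25543/13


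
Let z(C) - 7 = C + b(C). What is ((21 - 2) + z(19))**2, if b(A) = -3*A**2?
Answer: 1077444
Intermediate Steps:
z(C) = 7 + C - 3*C**2 (z(C) = 7 + (C - 3*C**2) = 7 + C - 3*C**2)
((21 - 2) + z(19))**2 = ((21 - 2) + (7 + 19 - 3*19**2))**2 = (19 + (7 + 19 - 3*361))**2 = (19 + (7 + 19 - 1083))**2 = (19 - 1057)**2 = (-1038)**2 = 1077444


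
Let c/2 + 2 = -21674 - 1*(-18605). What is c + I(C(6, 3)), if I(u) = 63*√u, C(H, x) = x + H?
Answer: -5953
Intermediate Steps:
C(H, x) = H + x
c = -6142 (c = -4 + 2*(-21674 - 1*(-18605)) = -4 + 2*(-21674 + 18605) = -4 + 2*(-3069) = -4 - 6138 = -6142)
c + I(C(6, 3)) = -6142 + 63*√(6 + 3) = -6142 + 63*√9 = -6142 + 63*3 = -6142 + 189 = -5953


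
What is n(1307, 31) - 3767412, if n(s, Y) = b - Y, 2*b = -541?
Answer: -7535427/2 ≈ -3.7677e+6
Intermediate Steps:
b = -541/2 (b = (1/2)*(-541) = -541/2 ≈ -270.50)
n(s, Y) = -541/2 - Y
n(1307, 31) - 3767412 = (-541/2 - 1*31) - 3767412 = (-541/2 - 31) - 3767412 = -603/2 - 3767412 = -7535427/2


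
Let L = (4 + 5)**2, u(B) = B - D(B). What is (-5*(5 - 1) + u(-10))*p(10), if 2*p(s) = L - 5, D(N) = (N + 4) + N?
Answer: -532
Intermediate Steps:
D(N) = 4 + 2*N (D(N) = (4 + N) + N = 4 + 2*N)
u(B) = -4 - B (u(B) = B - (4 + 2*B) = B + (-4 - 2*B) = -4 - B)
L = 81 (L = 9**2 = 81)
p(s) = 38 (p(s) = (81 - 5)/2 = (1/2)*76 = 38)
(-5*(5 - 1) + u(-10))*p(10) = (-5*(5 - 1) + (-4 - 1*(-10)))*38 = (-5*4 + (-4 + 10))*38 = (-20 + 6)*38 = -14*38 = -532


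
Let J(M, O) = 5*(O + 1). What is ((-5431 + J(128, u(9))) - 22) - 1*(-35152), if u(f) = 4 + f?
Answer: 29769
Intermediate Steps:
J(M, O) = 5 + 5*O (J(M, O) = 5*(1 + O) = 5 + 5*O)
((-5431 + J(128, u(9))) - 22) - 1*(-35152) = ((-5431 + (5 + 5*(4 + 9))) - 22) - 1*(-35152) = ((-5431 + (5 + 5*13)) - 22) + 35152 = ((-5431 + (5 + 65)) - 22) + 35152 = ((-5431 + 70) - 22) + 35152 = (-5361 - 22) + 35152 = -5383 + 35152 = 29769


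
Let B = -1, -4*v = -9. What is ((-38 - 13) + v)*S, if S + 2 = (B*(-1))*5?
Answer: -585/4 ≈ -146.25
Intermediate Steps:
v = 9/4 (v = -¼*(-9) = 9/4 ≈ 2.2500)
S = 3 (S = -2 - 1*(-1)*5 = -2 + 1*5 = -2 + 5 = 3)
((-38 - 13) + v)*S = ((-38 - 13) + 9/4)*3 = (-51 + 9/4)*3 = -195/4*3 = -585/4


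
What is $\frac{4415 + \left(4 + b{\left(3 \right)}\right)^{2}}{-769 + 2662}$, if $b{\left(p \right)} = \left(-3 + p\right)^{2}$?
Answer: $\frac{1477}{631} \approx 2.3407$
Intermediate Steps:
$\frac{4415 + \left(4 + b{\left(3 \right)}\right)^{2}}{-769 + 2662} = \frac{4415 + \left(4 + \left(-3 + 3\right)^{2}\right)^{2}}{-769 + 2662} = \frac{4415 + \left(4 + 0^{2}\right)^{2}}{1893} = \left(4415 + \left(4 + 0\right)^{2}\right) \frac{1}{1893} = \left(4415 + 4^{2}\right) \frac{1}{1893} = \left(4415 + 16\right) \frac{1}{1893} = 4431 \cdot \frac{1}{1893} = \frac{1477}{631}$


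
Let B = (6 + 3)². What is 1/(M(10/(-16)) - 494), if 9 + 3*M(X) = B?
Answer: -1/470 ≈ -0.0021277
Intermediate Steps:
B = 81 (B = 9² = 81)
M(X) = 24 (M(X) = -3 + (⅓)*81 = -3 + 27 = 24)
1/(M(10/(-16)) - 494) = 1/(24 - 494) = 1/(-470) = -1/470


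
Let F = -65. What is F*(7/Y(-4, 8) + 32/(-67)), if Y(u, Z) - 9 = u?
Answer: -4017/67 ≈ -59.955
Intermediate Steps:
Y(u, Z) = 9 + u
F*(7/Y(-4, 8) + 32/(-67)) = -65*(7/(9 - 4) + 32/(-67)) = -65*(7/5 + 32*(-1/67)) = -65*(7*(⅕) - 32/67) = -65*(7/5 - 32/67) = -65*309/335 = -4017/67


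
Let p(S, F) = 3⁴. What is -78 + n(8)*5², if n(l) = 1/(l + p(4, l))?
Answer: -6917/89 ≈ -77.719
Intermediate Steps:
p(S, F) = 81
n(l) = 1/(81 + l) (n(l) = 1/(l + 81) = 1/(81 + l))
-78 + n(8)*5² = -78 + 5²/(81 + 8) = -78 + 25/89 = -6917/89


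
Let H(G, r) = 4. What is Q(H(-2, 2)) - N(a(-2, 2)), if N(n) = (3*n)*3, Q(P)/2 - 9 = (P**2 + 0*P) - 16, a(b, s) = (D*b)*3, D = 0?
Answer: 18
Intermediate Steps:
a(b, s) = 0 (a(b, s) = (0*b)*3 = 0*3 = 0)
Q(P) = -14 + 2*P**2 (Q(P) = 18 + 2*((P**2 + 0*P) - 16) = 18 + 2*((P**2 + 0) - 16) = 18 + 2*(P**2 - 16) = 18 + 2*(-16 + P**2) = 18 + (-32 + 2*P**2) = -14 + 2*P**2)
N(n) = 9*n
Q(H(-2, 2)) - N(a(-2, 2)) = (-14 + 2*4**2) - 9*0 = (-14 + 2*16) - 1*0 = (-14 + 32) + 0 = 18 + 0 = 18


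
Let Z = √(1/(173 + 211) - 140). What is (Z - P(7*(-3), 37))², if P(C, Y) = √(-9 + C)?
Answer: -65279/384 + √268795/4 ≈ -40.384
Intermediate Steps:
Z = I*√322554/48 (Z = √(1/384 - 140) = √(-53759/384) = I*√322554/48 ≈ 11.832*I)
(Z - P(7*(-3), 37))² = (I*√322554/48 - √(-9 + 7*(-3)))² = (I*√322554/48 - √(-9 - 21))² = (I*√322554/48 - √(-30))² = (I*√322554/48 - I*√30)² = (-I*√30 + I*√322554/48)²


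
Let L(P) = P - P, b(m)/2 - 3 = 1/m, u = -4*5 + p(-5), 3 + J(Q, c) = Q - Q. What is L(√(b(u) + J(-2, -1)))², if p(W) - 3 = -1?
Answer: 0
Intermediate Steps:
p(W) = 2 (p(W) = 3 - 1 = 2)
J(Q, c) = -3 (J(Q, c) = -3 + (Q - Q) = -3 + 0 = -3)
u = -18 (u = -4*5 + 2 = -20 + 2 = -18)
b(m) = 6 + 2/m
L(P) = 0
L(√(b(u) + J(-2, -1)))² = 0² = 0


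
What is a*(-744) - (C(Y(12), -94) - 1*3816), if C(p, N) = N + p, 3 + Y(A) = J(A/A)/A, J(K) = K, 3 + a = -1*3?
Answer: 100523/12 ≈ 8376.9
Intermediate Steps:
a = -6 (a = -3 - 1*3 = -3 - 3 = -6)
Y(A) = -3 + 1/A (Y(A) = -3 + (A/A)/A = -3 + 1/A)
a*(-744) - (C(Y(12), -94) - 1*3816) = -6*(-744) - ((-94 + (-3 + 1/12)) - 1*3816) = 4464 - ((-94 + (-3 + 1/12)) - 3816) = 4464 - ((-94 - 35/12) - 3816) = 4464 - (-1163/12 - 3816) = 4464 - 1*(-46955/12) = 4464 + 46955/12 = 100523/12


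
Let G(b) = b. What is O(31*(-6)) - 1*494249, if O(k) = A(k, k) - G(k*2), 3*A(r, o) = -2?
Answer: -1481633/3 ≈ -4.9388e+5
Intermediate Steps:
A(r, o) = -2/3 (A(r, o) = (1/3)*(-2) = -2/3)
O(k) = -2/3 - 2*k (O(k) = -2/3 - k*2 = -2/3 - 2*k)
O(31*(-6)) - 1*494249 = (-2/3 - 62*(-6)) - 1*494249 = (-2/3 - 2*(-186)) - 494249 = (-2/3 + 372) - 494249 = 1114/3 - 494249 = -1481633/3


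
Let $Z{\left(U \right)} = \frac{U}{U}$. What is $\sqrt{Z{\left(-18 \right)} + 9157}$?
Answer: $\sqrt{9158} \approx 95.697$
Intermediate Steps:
$Z{\left(U \right)} = 1$
$\sqrt{Z{\left(-18 \right)} + 9157} = \sqrt{1 + 9157} = \sqrt{9158}$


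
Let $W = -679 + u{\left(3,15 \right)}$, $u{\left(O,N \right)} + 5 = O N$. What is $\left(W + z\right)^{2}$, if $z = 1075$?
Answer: $190096$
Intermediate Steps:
$u{\left(O,N \right)} = -5 + N O$ ($u{\left(O,N \right)} = -5 + O N = -5 + N O$)
$W = -639$ ($W = -679 + \left(-5 + 15 \cdot 3\right) = -679 + \left(-5 + 45\right) = -679 + 40 = -639$)
$\left(W + z\right)^{2} = \left(-639 + 1075\right)^{2} = 436^{2} = 190096$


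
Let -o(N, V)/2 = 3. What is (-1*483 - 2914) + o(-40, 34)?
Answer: -3403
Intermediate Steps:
o(N, V) = -6 (o(N, V) = -2*3 = -6)
(-1*483 - 2914) + o(-40, 34) = (-1*483 - 2914) - 6 = (-483 - 2914) - 6 = -3397 - 6 = -3403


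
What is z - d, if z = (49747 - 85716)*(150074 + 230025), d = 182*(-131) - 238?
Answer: -13671756851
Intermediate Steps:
d = -24080 (d = -23842 - 238 = -24080)
z = -13671780931 (z = -35969*380099 = -13671780931)
z - d = -13671780931 - 1*(-24080) = -13671780931 + 24080 = -13671756851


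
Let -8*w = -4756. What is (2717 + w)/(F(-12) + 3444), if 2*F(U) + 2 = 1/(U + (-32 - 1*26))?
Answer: 463610/482019 ≈ 0.96181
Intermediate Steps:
F(U) = -1 + 1/(2*(-58 + U)) (F(U) = -1 + 1/(2*(U + (-32 - 1*26))) = -1 + 1/(2*(U + (-32 - 26))) = -1 + 1/(2*(U - 58)) = -1 + 1/(2*(-58 + U)))
w = 1189/2 (w = -⅛*(-4756) = 1189/2 ≈ 594.50)
(2717 + w)/(F(-12) + 3444) = (2717 + 1189/2)/((117/2 - 1*(-12))/(-58 - 12) + 3444) = 6623/(2*((117/2 + 12)/(-70) + 3444)) = 6623/(2*(-1/70*141/2 + 3444)) = 6623/(2*(-141/140 + 3444)) = 6623/(2*(482019/140)) = (6623/2)*(140/482019) = 463610/482019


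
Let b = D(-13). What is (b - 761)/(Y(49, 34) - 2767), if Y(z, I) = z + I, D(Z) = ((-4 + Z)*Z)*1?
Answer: 135/671 ≈ 0.20119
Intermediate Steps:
D(Z) = Z*(-4 + Z) (D(Z) = (Z*(-4 + Z))*1 = Z*(-4 + Z))
Y(z, I) = I + z
b = 221 (b = -13*(-4 - 13) = -13*(-17) = 221)
(b - 761)/(Y(49, 34) - 2767) = (221 - 761)/((34 + 49) - 2767) = -540/(83 - 2767) = -540/(-2684) = -540*(-1/2684) = 135/671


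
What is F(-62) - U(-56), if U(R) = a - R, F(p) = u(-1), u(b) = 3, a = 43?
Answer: -96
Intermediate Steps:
F(p) = 3
U(R) = 43 - R
F(-62) - U(-56) = 3 - (43 - 1*(-56)) = 3 - (43 + 56) = 3 - 1*99 = 3 - 99 = -96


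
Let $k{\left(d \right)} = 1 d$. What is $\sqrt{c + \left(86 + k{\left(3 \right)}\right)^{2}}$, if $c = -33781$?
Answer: $2 i \sqrt{6465} \approx 160.81 i$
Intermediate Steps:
$k{\left(d \right)} = d$
$\sqrt{c + \left(86 + k{\left(3 \right)}\right)^{2}} = \sqrt{-33781 + \left(86 + 3\right)^{2}} = \sqrt{-33781 + 89^{2}} = \sqrt{-33781 + 7921} = \sqrt{-25860} = 2 i \sqrt{6465}$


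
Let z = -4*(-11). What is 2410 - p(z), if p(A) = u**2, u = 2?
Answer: 2406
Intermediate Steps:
z = 44
p(A) = 4 (p(A) = 2**2 = 4)
2410 - p(z) = 2410 - 1*4 = 2410 - 4 = 2406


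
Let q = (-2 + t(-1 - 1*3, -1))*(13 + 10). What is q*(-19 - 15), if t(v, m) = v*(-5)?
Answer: -14076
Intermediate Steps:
t(v, m) = -5*v
q = 414 (q = (-2 - 5*(-1 - 1*3))*(13 + 10) = (-2 - 5*(-1 - 3))*23 = (-2 - 5*(-4))*23 = (-2 + 20)*23 = 18*23 = 414)
q*(-19 - 15) = 414*(-19 - 15) = 414*(-34) = -14076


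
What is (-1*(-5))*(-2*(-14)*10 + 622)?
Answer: 4510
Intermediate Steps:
(-1*(-5))*(-2*(-14)*10 + 622) = 5*(28*10 + 622) = 5*(280 + 622) = 5*902 = 4510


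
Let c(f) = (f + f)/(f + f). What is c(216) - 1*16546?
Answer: -16545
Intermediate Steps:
c(f) = 1 (c(f) = (2*f)/((2*f)) = (2*f)*(1/(2*f)) = 1)
c(216) - 1*16546 = 1 - 1*16546 = 1 - 16546 = -16545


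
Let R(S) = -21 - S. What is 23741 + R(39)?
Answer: 23681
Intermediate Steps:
23741 + R(39) = 23741 + (-21 - 1*39) = 23741 + (-21 - 39) = 23741 - 60 = 23681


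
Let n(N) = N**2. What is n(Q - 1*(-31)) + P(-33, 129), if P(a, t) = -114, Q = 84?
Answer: 13111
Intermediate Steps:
n(Q - 1*(-31)) + P(-33, 129) = (84 - 1*(-31))**2 - 114 = (84 + 31)**2 - 114 = 115**2 - 114 = 13225 - 114 = 13111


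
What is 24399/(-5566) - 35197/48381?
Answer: -1376354521/269288646 ≈ -5.1111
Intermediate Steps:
24399/(-5566) - 35197/48381 = 24399*(-1/5566) - 35197*1/48381 = -24399/5566 - 35197/48381 = -1376354521/269288646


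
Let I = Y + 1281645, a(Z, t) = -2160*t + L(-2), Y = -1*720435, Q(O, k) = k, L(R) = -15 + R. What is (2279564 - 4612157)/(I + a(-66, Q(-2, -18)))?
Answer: -2332593/600073 ≈ -3.8872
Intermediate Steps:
Y = -720435
a(Z, t) = -17 - 2160*t (a(Z, t) = -2160*t + (-15 - 2) = -2160*t - 17 = -17 - 2160*t)
I = 561210 (I = -720435 + 1281645 = 561210)
(2279564 - 4612157)/(I + a(-66, Q(-2, -18))) = (2279564 - 4612157)/(561210 + (-17 - 2160*(-18))) = -2332593/(561210 + (-17 + 38880)) = -2332593/(561210 + 38863) = -2332593/600073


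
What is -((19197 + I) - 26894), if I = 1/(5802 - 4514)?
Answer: 9913735/1288 ≈ 7697.0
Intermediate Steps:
I = 1/1288 ≈ 0.00077640
-((19197 + I) - 26894) = -((19197 + 1/1288) - 26894) = -(24725737/1288 - 26894) = -1*(-9913735/1288) = 9913735/1288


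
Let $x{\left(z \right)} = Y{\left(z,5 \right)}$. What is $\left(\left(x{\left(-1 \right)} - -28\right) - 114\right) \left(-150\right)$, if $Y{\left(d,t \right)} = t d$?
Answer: $13650$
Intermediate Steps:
$Y{\left(d,t \right)} = d t$
$x{\left(z \right)} = 5 z$ ($x{\left(z \right)} = z 5 = 5 z$)
$\left(\left(x{\left(-1 \right)} - -28\right) - 114\right) \left(-150\right) = \left(\left(5 \left(-1\right) - -28\right) - 114\right) \left(-150\right) = \left(\left(-5 + 28\right) - 114\right) \left(-150\right) = \left(23 - 114\right) \left(-150\right) = \left(-91\right) \left(-150\right) = 13650$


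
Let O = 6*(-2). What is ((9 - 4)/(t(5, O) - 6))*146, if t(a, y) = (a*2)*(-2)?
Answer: -365/13 ≈ -28.077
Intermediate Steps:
O = -12
t(a, y) = -4*a (t(a, y) = (2*a)*(-2) = -4*a)
((9 - 4)/(t(5, O) - 6))*146 = ((9 - 4)/(-4*5 - 6))*146 = (5/(-20 - 6))*146 = (5/(-26))*146 = (5*(-1/26))*146 = -5/26*146 = -365/13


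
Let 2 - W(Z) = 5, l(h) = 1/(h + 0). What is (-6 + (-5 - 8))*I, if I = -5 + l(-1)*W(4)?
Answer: 38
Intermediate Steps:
l(h) = 1/h
W(Z) = -3 (W(Z) = 2 - 1*5 = 2 - 5 = -3)
I = -2 (I = -5 - 3/(-1) = -5 - 1*(-3) = -5 + 3 = -2)
(-6 + (-5 - 8))*I = (-6 + (-5 - 8))*(-2) = (-6 - 13)*(-2) = -19*(-2) = 38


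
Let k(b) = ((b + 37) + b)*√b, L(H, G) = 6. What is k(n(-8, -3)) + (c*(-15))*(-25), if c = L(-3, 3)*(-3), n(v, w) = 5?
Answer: -6750 + 47*√5 ≈ -6644.9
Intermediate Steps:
c = -18 (c = 6*(-3) = -18)
k(b) = √b*(37 + 2*b) (k(b) = ((37 + b) + b)*√b = (37 + 2*b)*√b = √b*(37 + 2*b))
k(n(-8, -3)) + (c*(-15))*(-25) = √5*(37 + 2*5) - 18*(-15)*(-25) = √5*(37 + 10) + 270*(-25) = √5*47 - 6750 = 47*√5 - 6750 = -6750 + 47*√5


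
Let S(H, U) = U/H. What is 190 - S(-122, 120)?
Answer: 11650/61 ≈ 190.98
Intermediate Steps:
S(H, U) = U/H
190 - S(-122, 120) = 190 - 120/(-122) = 190 - 120*(-1)/122 = 190 - 1*(-60/61) = 190 + 60/61 = 11650/61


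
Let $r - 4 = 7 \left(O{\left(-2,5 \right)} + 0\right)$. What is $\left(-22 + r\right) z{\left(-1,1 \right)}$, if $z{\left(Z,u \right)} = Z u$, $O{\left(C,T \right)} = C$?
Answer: $32$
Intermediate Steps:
$r = -10$ ($r = 4 + 7 \left(-2 + 0\right) = 4 + 7 \left(-2\right) = 4 - 14 = -10$)
$\left(-22 + r\right) z{\left(-1,1 \right)} = \left(-22 - 10\right) \left(\left(-1\right) 1\right) = \left(-32\right) \left(-1\right) = 32$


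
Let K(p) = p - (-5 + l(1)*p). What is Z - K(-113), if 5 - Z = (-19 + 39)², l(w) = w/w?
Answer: -400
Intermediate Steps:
l(w) = 1
K(p) = 5 (K(p) = p - (-5 + 1*p) = p - (-5 + p) = p + (5 - p) = 5)
Z = -395 (Z = 5 - (-19 + 39)² = 5 - 1*20² = 5 - 1*400 = 5 - 400 = -395)
Z - K(-113) = -395 - 1*5 = -395 - 5 = -400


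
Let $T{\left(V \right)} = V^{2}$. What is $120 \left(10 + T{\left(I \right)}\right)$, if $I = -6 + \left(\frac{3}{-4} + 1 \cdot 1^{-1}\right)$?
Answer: $\frac{10335}{2} \approx 5167.5$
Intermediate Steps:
$I = - \frac{23}{4}$ ($I = -6 + \left(3 \left(- \frac{1}{4}\right) + 1 \cdot 1\right) = -6 + \left(- \frac{3}{4} + 1\right) = -6 + \frac{1}{4} = - \frac{23}{4} \approx -5.75$)
$120 \left(10 + T{\left(I \right)}\right) = 120 \left(10 + \left(- \frac{23}{4}\right)^{2}\right) = 120 \left(10 + \frac{529}{16}\right) = 120 \cdot \frac{689}{16} = \frac{10335}{2}$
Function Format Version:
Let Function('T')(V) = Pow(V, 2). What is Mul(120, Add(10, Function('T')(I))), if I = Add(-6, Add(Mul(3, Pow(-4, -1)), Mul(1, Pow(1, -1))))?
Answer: Rational(10335, 2) ≈ 5167.5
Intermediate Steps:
I = Rational(-23, 4) (I = Add(-6, Add(Mul(3, Rational(-1, 4)), Mul(1, 1))) = Add(-6, Add(Rational(-3, 4), 1)) = Add(-6, Rational(1, 4)) = Rational(-23, 4) ≈ -5.7500)
Mul(120, Add(10, Function('T')(I))) = Mul(120, Add(10, Pow(Rational(-23, 4), 2))) = Mul(120, Add(10, Rational(529, 16))) = Mul(120, Rational(689, 16)) = Rational(10335, 2)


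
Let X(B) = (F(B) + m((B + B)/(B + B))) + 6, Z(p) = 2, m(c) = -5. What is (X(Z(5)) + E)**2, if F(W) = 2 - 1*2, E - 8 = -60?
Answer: 2601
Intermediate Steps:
E = -52 (E = 8 - 60 = -52)
F(W) = 0 (F(W) = 2 - 2 = 0)
X(B) = 1 (X(B) = (0 - 5) + 6 = -5 + 6 = 1)
(X(Z(5)) + E)**2 = (1 - 52)**2 = (-51)**2 = 2601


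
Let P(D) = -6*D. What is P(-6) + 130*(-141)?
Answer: -18294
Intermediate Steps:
P(-6) + 130*(-141) = -6*(-6) + 130*(-141) = 36 - 18330 = -18294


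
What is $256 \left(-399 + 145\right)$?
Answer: $-65024$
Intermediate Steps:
$256 \left(-399 + 145\right) = 256 \left(-254\right) = -65024$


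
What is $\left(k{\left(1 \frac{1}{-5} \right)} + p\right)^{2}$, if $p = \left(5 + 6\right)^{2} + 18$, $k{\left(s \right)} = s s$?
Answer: $\frac{12082576}{625} \approx 19332.0$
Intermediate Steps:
$k{\left(s \right)} = s^{2}$
$p = 139$ ($p = 11^{2} + 18 = 121 + 18 = 139$)
$\left(k{\left(1 \frac{1}{-5} \right)} + p\right)^{2} = \left(\left(1 \frac{1}{-5}\right)^{2} + 139\right)^{2} = \left(\left(1 \left(- \frac{1}{5}\right)\right)^{2} + 139\right)^{2} = \left(\left(- \frac{1}{5}\right)^{2} + 139\right)^{2} = \left(\frac{1}{25} + 139\right)^{2} = \left(\frac{3476}{25}\right)^{2} = \frac{12082576}{625}$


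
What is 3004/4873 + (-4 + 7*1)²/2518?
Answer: 7607929/12270214 ≈ 0.62003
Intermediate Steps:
3004/4873 + (-4 + 7*1)²/2518 = 3004*(1/4873) + (-4 + 7)²*(1/2518) = 3004/4873 + 3²*(1/2518) = 3004/4873 + 9*(1/2518) = 3004/4873 + 9/2518 = 7607929/12270214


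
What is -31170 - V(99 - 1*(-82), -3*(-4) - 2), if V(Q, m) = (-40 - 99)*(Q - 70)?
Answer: -15741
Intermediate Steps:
V(Q, m) = 9730 - 139*Q (V(Q, m) = -139*(-70 + Q) = 9730 - 139*Q)
-31170 - V(99 - 1*(-82), -3*(-4) - 2) = -31170 - (9730 - 139*(99 - 1*(-82))) = -31170 - (9730 - 139*(99 + 82)) = -31170 - (9730 - 139*181) = -31170 - (9730 - 25159) = -31170 - 1*(-15429) = -31170 + 15429 = -15741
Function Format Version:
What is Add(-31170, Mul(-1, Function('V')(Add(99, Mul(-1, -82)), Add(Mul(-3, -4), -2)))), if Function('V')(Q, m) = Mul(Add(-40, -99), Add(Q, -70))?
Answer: -15741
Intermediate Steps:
Function('V')(Q, m) = Add(9730, Mul(-139, Q)) (Function('V')(Q, m) = Mul(-139, Add(-70, Q)) = Add(9730, Mul(-139, Q)))
Add(-31170, Mul(-1, Function('V')(Add(99, Mul(-1, -82)), Add(Mul(-3, -4), -2)))) = Add(-31170, Mul(-1, Add(9730, Mul(-139, Add(99, Mul(-1, -82)))))) = Add(-31170, Mul(-1, Add(9730, Mul(-139, Add(99, 82))))) = Add(-31170, Mul(-1, Add(9730, Mul(-139, 181)))) = Add(-31170, Mul(-1, Add(9730, -25159))) = Add(-31170, Mul(-1, -15429)) = Add(-31170, 15429) = -15741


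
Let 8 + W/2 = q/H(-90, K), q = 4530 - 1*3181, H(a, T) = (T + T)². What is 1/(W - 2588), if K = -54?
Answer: -5832/15185179 ≈ -0.00038406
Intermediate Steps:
H(a, T) = 4*T² (H(a, T) = (2*T)² = 4*T²)
q = 1349 (q = 4530 - 3181 = 1349)
W = -91963/5832 (W = -16 + 2*(1349/((4*(-54)²))) = -16 + 2*(1349/((4*2916))) = -16 + 2*(1349/11664) = -16 + 1349/5832 = -91963/5832 ≈ -15.769)
1/(W - 2588) = 1/(-91963/5832 - 2588) = 1/(-15185179/5832) = -5832/15185179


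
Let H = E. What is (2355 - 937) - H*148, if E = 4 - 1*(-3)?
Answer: 382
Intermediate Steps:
E = 7 (E = 4 + 3 = 7)
H = 7
(2355 - 937) - H*148 = (2355 - 937) - 7*148 = 1418 - 1*1036 = 1418 - 1036 = 382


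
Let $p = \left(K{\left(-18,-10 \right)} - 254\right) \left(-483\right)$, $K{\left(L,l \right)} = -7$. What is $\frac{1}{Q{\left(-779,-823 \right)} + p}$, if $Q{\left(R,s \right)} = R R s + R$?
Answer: $- \frac{1}{499304859} \approx -2.0028 \cdot 10^{-9}$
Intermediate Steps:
$Q{\left(R,s \right)} = R + s R^{2}$ ($Q{\left(R,s \right)} = R^{2} s + R = s R^{2} + R = R + s R^{2}$)
$p = 126063$ ($p = \left(-7 - 254\right) \left(-483\right) = \left(-261\right) \left(-483\right) = 126063$)
$\frac{1}{Q{\left(-779,-823 \right)} + p} = \frac{1}{- 779 \left(1 - -641117\right) + 126063} = \frac{1}{- 779 \left(1 + 641117\right) + 126063} = \frac{1}{\left(-779\right) 641118 + 126063} = \frac{1}{-499430922 + 126063} = \frac{1}{-499304859} = - \frac{1}{499304859}$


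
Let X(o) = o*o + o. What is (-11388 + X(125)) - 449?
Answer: 3913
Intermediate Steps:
X(o) = o + o² (X(o) = o² + o = o + o²)
(-11388 + X(125)) - 449 = (-11388 + 125*(1 + 125)) - 449 = (-11388 + 125*126) - 449 = (-11388 + 15750) - 449 = 4362 - 449 = 3913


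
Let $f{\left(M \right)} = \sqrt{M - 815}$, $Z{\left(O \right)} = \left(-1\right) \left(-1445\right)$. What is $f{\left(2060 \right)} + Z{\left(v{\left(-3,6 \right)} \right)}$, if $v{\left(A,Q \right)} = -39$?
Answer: $1445 + \sqrt{1245} \approx 1480.3$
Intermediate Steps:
$Z{\left(O \right)} = 1445$
$f{\left(M \right)} = \sqrt{-815 + M}$
$f{\left(2060 \right)} + Z{\left(v{\left(-3,6 \right)} \right)} = \sqrt{-815 + 2060} + 1445 = \sqrt{1245} + 1445 = 1445 + \sqrt{1245}$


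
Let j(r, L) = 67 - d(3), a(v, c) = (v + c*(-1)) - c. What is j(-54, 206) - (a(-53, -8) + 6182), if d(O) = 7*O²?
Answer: -6141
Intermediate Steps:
a(v, c) = v - 2*c (a(v, c) = (v - c) - c = v - 2*c)
j(r, L) = 4 (j(r, L) = 67 - 7*3² = 67 - 7*9 = 67 - 1*63 = 67 - 63 = 4)
j(-54, 206) - (a(-53, -8) + 6182) = 4 - ((-53 - 2*(-8)) + 6182) = 4 - ((-53 + 16) + 6182) = 4 - (-37 + 6182) = 4 - 1*6145 = 4 - 6145 = -6141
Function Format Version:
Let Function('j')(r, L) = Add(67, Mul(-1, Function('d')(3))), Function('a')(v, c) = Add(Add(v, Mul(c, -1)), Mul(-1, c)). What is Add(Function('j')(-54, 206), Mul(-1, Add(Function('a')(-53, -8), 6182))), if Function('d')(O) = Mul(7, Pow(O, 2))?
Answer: -6141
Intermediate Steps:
Function('a')(v, c) = Add(v, Mul(-2, c)) (Function('a')(v, c) = Add(Add(v, Mul(-1, c)), Mul(-1, c)) = Add(v, Mul(-2, c)))
Function('j')(r, L) = 4 (Function('j')(r, L) = Add(67, Mul(-1, Mul(7, Pow(3, 2)))) = Add(67, Mul(-1, Mul(7, 9))) = Add(67, Mul(-1, 63)) = Add(67, -63) = 4)
Add(Function('j')(-54, 206), Mul(-1, Add(Function('a')(-53, -8), 6182))) = Add(4, Mul(-1, Add(Add(-53, Mul(-2, -8)), 6182))) = Add(4, Mul(-1, Add(Add(-53, 16), 6182))) = Add(4, Mul(-1, Add(-37, 6182))) = Add(4, Mul(-1, 6145)) = Add(4, -6145) = -6141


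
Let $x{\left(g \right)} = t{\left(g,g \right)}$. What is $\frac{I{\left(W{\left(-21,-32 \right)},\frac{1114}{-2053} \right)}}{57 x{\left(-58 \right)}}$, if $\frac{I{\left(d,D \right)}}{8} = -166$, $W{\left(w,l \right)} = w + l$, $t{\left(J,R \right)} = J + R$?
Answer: $\frac{332}{1653} \approx 0.20085$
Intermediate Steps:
$x{\left(g \right)} = 2 g$ ($x{\left(g \right)} = g + g = 2 g$)
$W{\left(w,l \right)} = l + w$
$I{\left(d,D \right)} = -1328$ ($I{\left(d,D \right)} = 8 \left(-166\right) = -1328$)
$\frac{I{\left(W{\left(-21,-32 \right)},\frac{1114}{-2053} \right)}}{57 x{\left(-58 \right)}} = - \frac{1328}{57 \cdot 2 \left(-58\right)} = - \frac{1328}{57 \left(-116\right)} = - \frac{1328}{-6612} = \left(-1328\right) \left(- \frac{1}{6612}\right) = \frac{332}{1653}$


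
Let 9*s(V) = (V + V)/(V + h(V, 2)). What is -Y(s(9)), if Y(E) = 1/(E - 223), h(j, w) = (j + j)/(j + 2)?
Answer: 117/26069 ≈ 0.0044881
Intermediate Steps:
h(j, w) = 2*j/(2 + j) (h(j, w) = (2*j)/(2 + j) = 2*j/(2 + j))
s(V) = 2*V/(9*(V + 2*V/(2 + V))) (s(V) = ((V + V)/(V + 2*V/(2 + V)))/9 = ((2*V)/(V + 2*V/(2 + V)))/9 = (2*V/(V + 2*V/(2 + V)))/9 = 2*V/(9*(V + 2*V/(2 + V))))
Y(E) = 1/(-223 + E)
-Y(s(9)) = -1/(-223 + 2*(2 + 9)/(9*(4 + 9))) = -1/(-223 + (2/9)*11/13) = -1/(-223 + (2/9)*(1/13)*11) = -1/(-223 + 22/117) = -1/(-26069/117) = -1*(-117/26069) = 117/26069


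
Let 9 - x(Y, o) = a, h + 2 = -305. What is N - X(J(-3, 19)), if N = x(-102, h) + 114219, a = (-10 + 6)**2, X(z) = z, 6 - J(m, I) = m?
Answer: 114203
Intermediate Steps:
h = -307 (h = -2 - 305 = -307)
J(m, I) = 6 - m
a = 16 (a = (-4)**2 = 16)
x(Y, o) = -7 (x(Y, o) = 9 - 1*16 = 9 - 16 = -7)
N = 114212 (N = -7 + 114219 = 114212)
N - X(J(-3, 19)) = 114212 - (6 - 1*(-3)) = 114212 - (6 + 3) = 114212 - 1*9 = 114212 - 9 = 114203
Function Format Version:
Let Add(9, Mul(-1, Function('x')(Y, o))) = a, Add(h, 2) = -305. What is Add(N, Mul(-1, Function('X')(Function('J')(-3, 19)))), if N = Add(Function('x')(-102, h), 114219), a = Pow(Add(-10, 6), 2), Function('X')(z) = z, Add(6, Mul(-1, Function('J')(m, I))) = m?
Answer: 114203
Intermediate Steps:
h = -307 (h = Add(-2, -305) = -307)
Function('J')(m, I) = Add(6, Mul(-1, m))
a = 16 (a = Pow(-4, 2) = 16)
Function('x')(Y, o) = -7 (Function('x')(Y, o) = Add(9, Mul(-1, 16)) = Add(9, -16) = -7)
N = 114212 (N = Add(-7, 114219) = 114212)
Add(N, Mul(-1, Function('X')(Function('J')(-3, 19)))) = Add(114212, Mul(-1, Add(6, Mul(-1, -3)))) = Add(114212, Mul(-1, Add(6, 3))) = Add(114212, Mul(-1, 9)) = Add(114212, -9) = 114203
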